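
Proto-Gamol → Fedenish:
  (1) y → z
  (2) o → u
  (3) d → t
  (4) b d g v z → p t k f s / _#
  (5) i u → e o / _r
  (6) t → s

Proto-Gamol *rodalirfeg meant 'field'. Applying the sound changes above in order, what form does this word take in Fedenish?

Fedenish: start from *rodalirfeg.
  rule 1: no change — rodalirfeg
  rule 2 (vowel merger): rodalirfeg → rudalirfeg
  rule 3 (unconditioned shift): rudalirfeg → rutalirfeg
  rule 4 (final devoicing): rutalirfeg → rutalirfek
  rule 5 (pre-rhotic lowering): rutalirfek → rutalerfek
  rule 6 (unconditioned shift): rutalerfek → rusalerfek
  ⇒ Fedenish rusalerfek

rusalerfek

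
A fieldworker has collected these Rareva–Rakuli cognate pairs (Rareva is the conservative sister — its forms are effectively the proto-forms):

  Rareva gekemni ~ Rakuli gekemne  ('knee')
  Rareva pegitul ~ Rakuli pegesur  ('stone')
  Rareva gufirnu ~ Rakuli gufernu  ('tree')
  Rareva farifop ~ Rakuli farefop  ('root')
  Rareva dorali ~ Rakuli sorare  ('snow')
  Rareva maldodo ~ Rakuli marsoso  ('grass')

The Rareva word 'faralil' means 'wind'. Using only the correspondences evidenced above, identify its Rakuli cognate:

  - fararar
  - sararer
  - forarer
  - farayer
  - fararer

dorali ~ sorare — Rareva l corresponds to Rakuli r between vowels (before a front vowel).
pegitul ~ pegesur — Rareva i corresponds to Rakuli e after a consonant, before a consonant other than r, m, n, p, b, f, v.
pegitul ~ pegesur — Rareva l corresponds to Rakuli r word-finally.
Applying these to Rareva 'faralil':
  faralil → fararil   (l→r between vowels (before a front vowel))
  fararil → fararel   (i→e after a consonant, before a consonant other than r, m, n, p, b, f, v)
  fararel → fararer   (l→r word-finally)
So the Rakuli cognate is 'fararer'.

fararer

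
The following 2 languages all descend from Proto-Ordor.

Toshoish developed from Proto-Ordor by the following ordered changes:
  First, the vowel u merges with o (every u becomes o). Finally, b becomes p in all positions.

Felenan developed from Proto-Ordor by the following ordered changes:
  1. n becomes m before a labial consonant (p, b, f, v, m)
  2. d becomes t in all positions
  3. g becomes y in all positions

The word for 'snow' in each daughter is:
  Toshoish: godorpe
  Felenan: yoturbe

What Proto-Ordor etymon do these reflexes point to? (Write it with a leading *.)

Position 4: Toshoish has o, Felenan has u. Felenan preserves u here (none of its changes turn any other segment into u), so the proto-segment is *u.
Position 1: Toshoish has g, Felenan has y. Toshoish preserves g here (none of its changes turn any other segment into g), so the proto-segment is *g.
Position 6: Toshoish has p, Felenan has b. Felenan preserves b here (none of its changes turn any other segment into b), so the proto-segment is *b.
Verify the candidate proto-form against each daughter:
Toshoish: start from *godurbe.
  rule 1 (vowel merger): godurbe → godorbe
  rule 2 (unconditioned shift): godorbe → godorpe
  ⇒ Toshoish godorpe
Felenan: start from *godurbe.
  rule 1: no change — godurbe
  rule 2 (unconditioned shift): godurbe → goturbe
  rule 3 (unconditioned shift): goturbe → yoturbe
  ⇒ Felenan yoturbe
*godurbe is the unique common source.

*godurbe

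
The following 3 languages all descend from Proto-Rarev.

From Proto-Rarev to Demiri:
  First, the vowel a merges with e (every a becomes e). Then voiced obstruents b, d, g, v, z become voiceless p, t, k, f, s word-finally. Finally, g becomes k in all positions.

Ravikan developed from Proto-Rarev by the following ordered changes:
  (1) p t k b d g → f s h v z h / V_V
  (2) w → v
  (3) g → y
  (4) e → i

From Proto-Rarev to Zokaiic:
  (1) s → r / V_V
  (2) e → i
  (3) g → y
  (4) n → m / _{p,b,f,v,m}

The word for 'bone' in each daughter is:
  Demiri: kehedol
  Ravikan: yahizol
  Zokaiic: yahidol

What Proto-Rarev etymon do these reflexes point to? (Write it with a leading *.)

*gahedol

Position 5: Demiri has d, Ravikan has z, Zokaiic has d. Demiri preserves d here (none of its changes turn any other segment into d), so the proto-segment is *d.
Position 1: Demiri has k, Ravikan has y, Zokaiic has y. Taking the neighbouring segments as reconstructed: Demiri k could go back to *k or *g; Ravikan y could go back to *g or *y; Zokaiic y could go back to *g or *y — the one source consistent with every daughter is *g.
This points to *gahedol. Verify forward in each daughter:
Demiri: *gahedol
  gahedol → gehedol   [vowel merger]
  gehedol (rule 2 does not apply)
  gehedol → kehedol   [unconditioned shift]
  giving Demiri kehedol.
Ravikan: start from *gahedol.
  rule 1 (intervocalic lenition): gahedol → gahezol
  rule 2: no change — gahezol
  rule 3 (unconditioned shift): gahezol → yahezol
  rule 4 (vowel merger): yahezol → yahizol
  ⇒ Ravikan yahizol
Zokaiic: start from *gahedol.
  rule 1: no change — gahedol
  rule 2 (vowel merger): gahedol → gahidol
  rule 3 (unconditioned shift): gahidol → yahidol
  rule 4: no change — yahidol
  ⇒ Zokaiic yahidol
*gahedol is the unique common source.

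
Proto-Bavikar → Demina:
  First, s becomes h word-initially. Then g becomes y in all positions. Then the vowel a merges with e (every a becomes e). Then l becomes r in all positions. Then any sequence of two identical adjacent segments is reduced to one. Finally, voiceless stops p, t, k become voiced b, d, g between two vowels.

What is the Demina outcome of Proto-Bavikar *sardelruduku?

herderudugu

Demina: start from *sardelruduku.
  rule 1 (debuccalisation): sardelruduku → hardelruduku
  rule 2: no change — hardelruduku
  rule 3 (vowel merger): hardelruduku → herdelruduku
  rule 4 (unconditioned shift): herdelruduku → herderruduku
  rule 5 (degemination): herderruduku → herderuduku
  rule 6 (intervocalic voicing): herderuduku → herderudugu
  ⇒ Demina herderudugu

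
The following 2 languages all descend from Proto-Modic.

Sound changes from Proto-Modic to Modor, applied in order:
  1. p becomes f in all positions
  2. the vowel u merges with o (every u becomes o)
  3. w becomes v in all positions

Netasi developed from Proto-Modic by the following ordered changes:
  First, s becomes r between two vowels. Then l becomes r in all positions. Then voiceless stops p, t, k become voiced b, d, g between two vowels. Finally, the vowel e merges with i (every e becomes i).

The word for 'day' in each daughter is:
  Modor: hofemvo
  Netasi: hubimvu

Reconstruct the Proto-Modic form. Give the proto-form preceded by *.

*hupemvu

Position 4: Modor has e, Netasi has i. Modor preserves e here (none of its changes turn any other segment into e), so the proto-segment is *e.
Position 7: Modor has o, Netasi has u. Netasi preserves u here (none of its changes turn any other segment into u), so the proto-segment is *u.
This points to *hupemvu. Verify forward in each daughter:
Modor: start from *hupemvu.
  rule 1 (unconditioned shift): hupemvu → hufemvu
  rule 2 (vowel merger): hufemvu → hofemvo
  rule 3: no change — hofemvo
  ⇒ Modor hofemvo
Netasi: *hupemvu > hubemvu > hubimvu  (by intervocalic voicing, vowel merger)
*hupemvu is the unique common source.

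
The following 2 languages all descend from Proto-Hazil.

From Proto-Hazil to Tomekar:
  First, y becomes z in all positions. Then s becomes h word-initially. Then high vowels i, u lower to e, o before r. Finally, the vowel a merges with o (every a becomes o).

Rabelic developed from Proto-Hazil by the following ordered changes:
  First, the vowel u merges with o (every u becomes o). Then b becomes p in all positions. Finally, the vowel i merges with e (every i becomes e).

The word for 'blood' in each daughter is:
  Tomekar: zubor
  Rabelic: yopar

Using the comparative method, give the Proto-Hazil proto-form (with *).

Position 2: Tomekar has u, Rabelic has o. Tomekar preserves u here (none of its changes turn any other segment into u), so the proto-segment is *u.
Position 1: Tomekar has z, Rabelic has y. Rabelic preserves y here (none of its changes turn any other segment into y), so the proto-segment is *y.
Position 3: Tomekar has b, Rabelic has p. Tomekar preserves b here (none of its changes turn any other segment into b), so the proto-segment is *b.
Continuing position by position gives *yubar; check it forward:
Tomekar: *yubar
  yubar → zubar   [unconditioned shift]
  zubar (rule 2 does not apply)
  zubar (rule 3 does not apply)
  zubar → zubor   [vowel merger]
  giving Tomekar zubor.
Rabelic: start from *yubar.
  rule 1 (vowel merger): yubar → yobar
  rule 2 (unconditioned shift): yobar → yopar
  rule 3: no change — yopar
  ⇒ Rabelic yopar
*yubar is the unique common source.

*yubar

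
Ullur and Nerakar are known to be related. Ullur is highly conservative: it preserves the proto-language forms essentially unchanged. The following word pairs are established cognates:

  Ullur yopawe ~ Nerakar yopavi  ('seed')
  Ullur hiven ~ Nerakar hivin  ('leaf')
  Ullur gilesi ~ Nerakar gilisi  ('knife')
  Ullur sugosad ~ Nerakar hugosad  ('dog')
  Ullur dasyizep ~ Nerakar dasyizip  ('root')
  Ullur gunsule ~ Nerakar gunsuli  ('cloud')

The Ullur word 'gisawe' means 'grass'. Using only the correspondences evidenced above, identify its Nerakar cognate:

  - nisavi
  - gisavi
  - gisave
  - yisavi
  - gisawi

yopawe ~ yopavi — Ullur w corresponds to Nerakar v between vowels (before a front vowel).
yopawe ~ yopavi, gunsule ~ gunsuli — Ullur e corresponds to Nerakar i word-finally.
Applying these to Ullur 'gisawe':
  gisawe → gisave   (w→v between vowels (before a front vowel))
  gisave → gisavi   (e→i word-finally)
So the Nerakar cognate is 'gisavi'.

gisavi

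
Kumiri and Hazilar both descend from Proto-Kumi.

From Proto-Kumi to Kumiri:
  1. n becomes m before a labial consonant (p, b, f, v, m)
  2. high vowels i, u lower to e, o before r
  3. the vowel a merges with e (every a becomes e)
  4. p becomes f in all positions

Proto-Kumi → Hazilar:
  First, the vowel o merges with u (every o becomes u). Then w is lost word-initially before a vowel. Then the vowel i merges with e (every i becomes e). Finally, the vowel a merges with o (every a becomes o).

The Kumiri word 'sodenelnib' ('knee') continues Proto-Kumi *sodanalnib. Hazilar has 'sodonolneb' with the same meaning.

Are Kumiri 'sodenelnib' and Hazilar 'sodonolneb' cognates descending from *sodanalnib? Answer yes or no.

no

Derive the expected Hazilar reflex of *sodanalnib:
Hazilar: *sodanalnib
  sodanalnib → sudanalnib   [vowel merger]
  sudanalnib (rule 2 does not apply)
  sudanalnib → sudanalneb   [vowel merger]
  sudanalneb → sudonolneb   [vowel merger]
  giving Hazilar sudonolneb.
The regular Hazilar reflex would be 'sudonolneb', but the attested form is 'sodonolneb'. The correspondence is irregular, so they are not cognates (the Hazilar form has a different source).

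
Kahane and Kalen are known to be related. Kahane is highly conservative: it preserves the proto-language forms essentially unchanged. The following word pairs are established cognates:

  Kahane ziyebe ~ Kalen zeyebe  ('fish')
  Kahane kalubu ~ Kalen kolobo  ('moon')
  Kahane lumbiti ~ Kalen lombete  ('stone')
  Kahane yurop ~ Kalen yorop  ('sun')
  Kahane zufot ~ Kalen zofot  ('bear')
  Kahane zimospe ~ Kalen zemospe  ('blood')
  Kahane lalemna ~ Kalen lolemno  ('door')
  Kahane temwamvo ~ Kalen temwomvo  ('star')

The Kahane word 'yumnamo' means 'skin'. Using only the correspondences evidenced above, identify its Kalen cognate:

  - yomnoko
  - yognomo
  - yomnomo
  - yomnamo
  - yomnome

lumbiti ~ lombete — Kahane u corresponds to Kalen o after a consonant, before a nasal.
temwamvo ~ temwomvo — Kahane a corresponds to Kalen o after a consonant, before a nasal.
Applying these to Kahane 'yumnamo':
  yumnamo → yomnamo   (u→o after a consonant, before a nasal)
  yomnamo → yomnomo   (a→o after a consonant, before a nasal)
So the Kalen cognate is 'yomnomo'.

yomnomo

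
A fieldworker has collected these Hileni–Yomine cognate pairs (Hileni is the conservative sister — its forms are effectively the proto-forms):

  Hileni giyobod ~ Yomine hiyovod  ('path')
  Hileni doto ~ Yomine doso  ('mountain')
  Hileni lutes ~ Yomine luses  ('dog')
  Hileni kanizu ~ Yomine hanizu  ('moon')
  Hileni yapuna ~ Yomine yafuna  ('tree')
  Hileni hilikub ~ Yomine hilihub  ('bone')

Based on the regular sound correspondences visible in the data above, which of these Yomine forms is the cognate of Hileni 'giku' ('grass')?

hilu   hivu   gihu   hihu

giyobod ~ hiyovod — Hileni g corresponds to Yomine h word-initially before a front vowel.
hilikub ~ hilihub — Hileni k corresponds to Yomine h between vowels (before a back vowel).
Applying these to Hileni 'giku':
  giku → hiku   (g→h word-initially before a front vowel)
  hiku → hihu   (k→h between vowels (before a back vowel))
So the Yomine cognate is 'hihu'.

hihu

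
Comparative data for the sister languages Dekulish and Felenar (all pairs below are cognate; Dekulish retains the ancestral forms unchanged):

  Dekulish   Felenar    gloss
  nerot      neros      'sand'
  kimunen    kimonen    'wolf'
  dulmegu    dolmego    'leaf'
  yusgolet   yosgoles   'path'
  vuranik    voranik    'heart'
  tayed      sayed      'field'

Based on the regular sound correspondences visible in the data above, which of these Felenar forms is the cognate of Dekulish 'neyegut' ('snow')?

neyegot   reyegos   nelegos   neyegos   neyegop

neyegos

dulmegu ~ dolmego, yusgolet ~ yosgoles — Dekulish u corresponds to Felenar o after a consonant, before a consonant other than r, m, n, p, b, f, v.
nerot ~ neros, yusgolet ~ yosgoles — Dekulish t corresponds to Felenar s word-finally.
Applying these to Dekulish 'neyegut':
  neyegut → neyegot   (u→o after a consonant, before a consonant other than r, m, n, p, b, f, v)
  neyegot → neyegos   (t→s word-finally)
So the Felenar cognate is 'neyegos'.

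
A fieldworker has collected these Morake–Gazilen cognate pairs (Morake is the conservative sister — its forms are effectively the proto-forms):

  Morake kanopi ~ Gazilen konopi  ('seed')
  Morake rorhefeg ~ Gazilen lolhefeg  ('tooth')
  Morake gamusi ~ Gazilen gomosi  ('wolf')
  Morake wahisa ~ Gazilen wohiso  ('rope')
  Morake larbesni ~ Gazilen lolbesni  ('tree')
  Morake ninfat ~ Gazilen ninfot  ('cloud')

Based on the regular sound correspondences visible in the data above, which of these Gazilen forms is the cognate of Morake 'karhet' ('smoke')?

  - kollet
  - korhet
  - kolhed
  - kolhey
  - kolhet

larbesni ~ lolbesni — Morake a corresponds to Gazilen o after a consonant, before r.
rorhefeg ~ lolhefeg — Morake r corresponds to Gazilen l after a vowel, before a consonant other than r, m, n, p, b, f, v.
Applying these to Morake 'karhet':
  karhet → korhet   (a→o after a consonant, before r)
  korhet → kolhet   (r→l after a vowel, before a consonant other than r, m, n, p, b, f, v)
So the Gazilen cognate is 'kolhet'.

kolhet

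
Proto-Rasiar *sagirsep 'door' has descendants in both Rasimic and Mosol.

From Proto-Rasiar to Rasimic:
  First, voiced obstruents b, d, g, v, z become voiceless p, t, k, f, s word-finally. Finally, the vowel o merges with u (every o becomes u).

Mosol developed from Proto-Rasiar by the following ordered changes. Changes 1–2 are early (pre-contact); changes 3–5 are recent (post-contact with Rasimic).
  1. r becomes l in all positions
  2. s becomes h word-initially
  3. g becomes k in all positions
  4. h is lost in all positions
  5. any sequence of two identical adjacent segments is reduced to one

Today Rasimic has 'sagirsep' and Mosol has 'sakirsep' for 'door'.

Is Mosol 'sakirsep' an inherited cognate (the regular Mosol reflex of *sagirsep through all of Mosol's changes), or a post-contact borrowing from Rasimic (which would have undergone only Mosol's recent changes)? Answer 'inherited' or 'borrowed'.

If inherited, *sagirsep would pass through all of Mosol's changes:
Mosol: *sagirsep
  sagirsep → sagilsep   [unconditioned shift]
  sagilsep → hagilsep   [debuccalisation]
  hagilsep → hakilsep   [unconditioned shift]
  hakilsep → akilsep   [h-loss]
  akilsep (rule 5 does not apply)
  giving Mosol akilsep.
If borrowed from Rasimic 'sagirsep' after the early changes, it would undergo only the recent ones:
  rule 3 (unconditioned shift): sagirsep → sakirsep
  rule 4 (h-loss): no change (sakirsep)
  rule 5 (degemination): no change (sakirsep)
  ⇒ as a loan: sakirsep
Mosol 'sakirsep' matches the loan outcome 'sakirsep', not the inherited 'akilsep' — it skipped the early Mosol changes, so it was borrowed from Rasimic.

borrowed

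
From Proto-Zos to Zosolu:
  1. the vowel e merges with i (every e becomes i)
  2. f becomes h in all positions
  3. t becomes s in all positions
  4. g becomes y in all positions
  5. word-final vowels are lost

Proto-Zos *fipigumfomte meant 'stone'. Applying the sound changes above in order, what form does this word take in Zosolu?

Zosolu: *fipigumfomte
  fipigumfomte → fipigumfomti   [vowel merger]
  fipigumfomti → hipigumhomti   [unconditioned shift]
  hipigumhomti → hipigumhomsi   [unconditioned shift]
  hipigumhomsi → hipiyumhomsi   [unconditioned shift]
  hipiyumhomsi → hipiyumhoms   [apocope]
  giving Zosolu hipiyumhoms.

hipiyumhoms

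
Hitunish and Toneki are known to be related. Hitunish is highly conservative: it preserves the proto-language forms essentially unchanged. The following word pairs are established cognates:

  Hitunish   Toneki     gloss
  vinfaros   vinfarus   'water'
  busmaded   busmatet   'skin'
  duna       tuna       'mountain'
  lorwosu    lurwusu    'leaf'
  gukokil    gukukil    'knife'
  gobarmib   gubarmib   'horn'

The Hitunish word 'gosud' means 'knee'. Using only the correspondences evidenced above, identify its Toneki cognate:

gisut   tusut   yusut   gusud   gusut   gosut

vinfaros ~ vinfarus, lorwosu ~ lurwusu — Hitunish o corresponds to Toneki u after a consonant, before a consonant other than r, m, n, p, b, f, v.
busmaded ~ busmatet — Hitunish d corresponds to Toneki t word-finally.
Applying these to Hitunish 'gosud':
  gosud → gusud   (o→u after a consonant, before a consonant other than r, m, n, p, b, f, v)
  gusud → gusut   (d→t word-finally)
So the Toneki cognate is 'gusut'.

gusut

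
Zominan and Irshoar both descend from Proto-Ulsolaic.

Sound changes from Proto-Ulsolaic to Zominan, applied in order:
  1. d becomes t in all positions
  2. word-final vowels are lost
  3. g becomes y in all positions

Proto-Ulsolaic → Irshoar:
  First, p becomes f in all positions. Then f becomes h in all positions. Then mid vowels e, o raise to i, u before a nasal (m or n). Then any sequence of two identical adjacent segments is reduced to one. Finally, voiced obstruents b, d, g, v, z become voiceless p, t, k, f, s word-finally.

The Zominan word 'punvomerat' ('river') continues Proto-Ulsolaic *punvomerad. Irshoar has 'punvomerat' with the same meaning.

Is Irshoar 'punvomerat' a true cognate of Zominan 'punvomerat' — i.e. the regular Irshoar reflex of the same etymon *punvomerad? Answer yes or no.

no

Derive the expected Irshoar reflex of *punvomerad:
Irshoar: *punvomerad > funvomerad > hunvomerad > hunvumerad > hunvumerat  (by unconditioned shift, unconditioned shift, pre-nasal raising, final devoicing)
The regular Irshoar reflex would be 'hunvumerat', but the attested form is 'punvomerat'. The correspondence is irregular, so they are not cognates (the Irshoar form has a different source).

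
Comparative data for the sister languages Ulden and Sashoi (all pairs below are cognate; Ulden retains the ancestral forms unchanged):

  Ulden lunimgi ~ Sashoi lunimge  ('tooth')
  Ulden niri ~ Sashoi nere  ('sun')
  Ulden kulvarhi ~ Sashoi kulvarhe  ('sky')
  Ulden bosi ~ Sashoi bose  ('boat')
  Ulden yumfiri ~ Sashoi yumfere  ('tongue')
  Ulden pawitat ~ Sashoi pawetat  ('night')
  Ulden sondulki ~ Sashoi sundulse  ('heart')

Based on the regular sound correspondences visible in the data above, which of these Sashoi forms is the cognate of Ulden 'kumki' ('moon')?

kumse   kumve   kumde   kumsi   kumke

sondulki ~ sundulse — Ulden k corresponds to Sashoi s after a consonant, before a front vowel.
lunimgi ~ lunimge, niri ~ nere — Ulden i corresponds to Sashoi e word-finally.
Applying these to Ulden 'kumki':
  kumki → kumsi   (k→s after a consonant, before a front vowel)
  kumsi → kumse   (i→e word-finally)
So the Sashoi cognate is 'kumse'.

kumse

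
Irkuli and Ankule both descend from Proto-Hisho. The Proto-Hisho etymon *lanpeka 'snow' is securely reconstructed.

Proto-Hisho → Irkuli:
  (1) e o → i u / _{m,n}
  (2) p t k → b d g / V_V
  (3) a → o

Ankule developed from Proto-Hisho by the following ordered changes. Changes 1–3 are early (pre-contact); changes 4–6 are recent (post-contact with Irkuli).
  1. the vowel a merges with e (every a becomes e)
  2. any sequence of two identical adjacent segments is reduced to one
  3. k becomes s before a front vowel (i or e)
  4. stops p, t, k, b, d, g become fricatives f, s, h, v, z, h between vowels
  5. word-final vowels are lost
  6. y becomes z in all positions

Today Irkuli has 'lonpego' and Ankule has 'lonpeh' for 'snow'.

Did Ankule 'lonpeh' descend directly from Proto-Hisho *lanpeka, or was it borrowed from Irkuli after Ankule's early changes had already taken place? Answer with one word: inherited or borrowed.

borrowed

If inherited, *lanpeka would pass through all of Ankule's changes:
Ankule: *lanpeka > lenpeke > lenpese > lenpes  (by vowel merger, palatalisation, apocope)
If borrowed from Irkuli 'lonpego' after the early changes, it would undergo only the recent ones:
  rule 4 (intervocalic lenition): lonpego → lonpeho
  rule 5 (apocope): lonpeho → lonpeh
  rule 6 (unconditioned shift): no change (lonpeh)
  ⇒ as a loan: lonpeh
Ankule 'lonpeh' matches the loan outcome 'lonpeh', not the inherited 'lenpes' — it skipped the early Ankule changes, so it was borrowed from Irkuli.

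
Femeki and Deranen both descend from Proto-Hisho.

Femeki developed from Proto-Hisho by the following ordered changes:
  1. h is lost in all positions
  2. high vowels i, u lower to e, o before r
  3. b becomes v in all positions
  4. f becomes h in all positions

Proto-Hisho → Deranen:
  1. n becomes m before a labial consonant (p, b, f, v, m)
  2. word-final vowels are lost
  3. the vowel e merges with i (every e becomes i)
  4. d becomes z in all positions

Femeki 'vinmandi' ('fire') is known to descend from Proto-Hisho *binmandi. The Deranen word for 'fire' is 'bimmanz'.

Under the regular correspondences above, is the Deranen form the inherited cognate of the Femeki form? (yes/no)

Derive the expected Deranen reflex of *binmandi:
Deranen: start from *binmandi.
  rule 1 (nasal place assimilation): binmandi → bimmandi
  rule 2 (apocope): bimmandi → bimmand
  rule 3: no change — bimmand
  rule 4 (unconditioned shift): bimmand → bimmanz
  ⇒ Deranen bimmanz
Deranen 'bimmanz' matches the regular reflex exactly, so the pair is cognate.

yes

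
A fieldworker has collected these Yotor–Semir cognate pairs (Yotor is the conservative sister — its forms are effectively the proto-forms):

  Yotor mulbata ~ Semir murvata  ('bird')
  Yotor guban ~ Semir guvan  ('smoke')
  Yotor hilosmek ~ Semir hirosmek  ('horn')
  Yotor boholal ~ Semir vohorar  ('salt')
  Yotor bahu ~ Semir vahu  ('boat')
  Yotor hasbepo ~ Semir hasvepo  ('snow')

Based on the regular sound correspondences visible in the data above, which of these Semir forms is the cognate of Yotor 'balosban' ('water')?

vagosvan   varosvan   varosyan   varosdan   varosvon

bahu ~ vahu — Yotor b corresponds to Semir v word-initially before a back vowel.
hilosmek ~ hirosmek — Yotor l corresponds to Semir r between vowels (before a back vowel).
mulbata ~ murvata — Yotor b corresponds to Semir v after a consonant, before a back vowel.
Applying these to Yotor 'balosban':
  balosban → valosban   (b→v word-initially before a back vowel)
  valosban → varosban   (l→r between vowels (before a back vowel))
  varosban → varosvan   (b→v after a consonant, before a back vowel)
So the Semir cognate is 'varosvan'.

varosvan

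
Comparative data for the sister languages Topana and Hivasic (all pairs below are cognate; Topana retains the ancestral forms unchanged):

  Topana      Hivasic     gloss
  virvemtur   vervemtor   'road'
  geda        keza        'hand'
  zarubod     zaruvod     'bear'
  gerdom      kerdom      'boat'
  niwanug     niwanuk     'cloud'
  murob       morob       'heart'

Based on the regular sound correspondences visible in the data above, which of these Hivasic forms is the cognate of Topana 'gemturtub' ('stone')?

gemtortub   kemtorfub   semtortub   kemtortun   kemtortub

geda ~ keza, gerdom ~ kerdom — Topana g corresponds to Hivasic k word-initially before a front vowel.
virvemtur ~ vervemtor, murob ~ morob — Topana u corresponds to Hivasic o after a consonant, before r.
Applying these to Topana 'gemturtub':
  gemturtub → kemturtub   (g→k word-initially before a front vowel)
  kemturtub → kemtortub   (u→o after a consonant, before r)
So the Hivasic cognate is 'kemtortub'.

kemtortub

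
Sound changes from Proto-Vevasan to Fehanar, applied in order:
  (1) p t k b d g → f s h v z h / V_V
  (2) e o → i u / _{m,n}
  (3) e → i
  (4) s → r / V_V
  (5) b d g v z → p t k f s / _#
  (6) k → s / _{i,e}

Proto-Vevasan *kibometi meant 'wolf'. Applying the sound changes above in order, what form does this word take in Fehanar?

Fehanar: *kibometi > kivomesi > kivumesi > kivumisi > kivumiri > sivumiri  (by intervocalic lenition, pre-nasal raising, vowel merger, rhotacism, palatalisation)

sivumiri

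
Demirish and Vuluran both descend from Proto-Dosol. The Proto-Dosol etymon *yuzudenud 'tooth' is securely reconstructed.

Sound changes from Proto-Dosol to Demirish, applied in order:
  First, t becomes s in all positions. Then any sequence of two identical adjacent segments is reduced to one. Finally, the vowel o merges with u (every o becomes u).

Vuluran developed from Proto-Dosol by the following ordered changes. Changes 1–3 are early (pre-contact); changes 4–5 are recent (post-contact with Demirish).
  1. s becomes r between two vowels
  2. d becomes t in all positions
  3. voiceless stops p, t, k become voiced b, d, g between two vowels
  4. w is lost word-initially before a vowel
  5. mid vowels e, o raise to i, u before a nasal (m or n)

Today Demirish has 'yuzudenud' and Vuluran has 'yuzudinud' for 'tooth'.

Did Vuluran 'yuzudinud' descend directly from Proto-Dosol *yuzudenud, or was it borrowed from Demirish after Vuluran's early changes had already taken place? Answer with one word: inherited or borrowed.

If inherited, *yuzudenud would pass through all of Vuluran's changes:
Vuluran: *yuzudenud > yuzutenut > yuzudenut > yuzudinut  (by unconditioned shift, intervocalic voicing, pre-nasal raising)
If borrowed from Demirish 'yuzudenud' after the early changes, it would undergo only the recent ones:
  rule 4 (glide loss): no change (yuzudenud)
  rule 5 (pre-nasal raising): yuzudenud → yuzudinud
  ⇒ as a loan: yuzudinud
Vuluran 'yuzudinud' matches the loan outcome 'yuzudinud', not the inherited 'yuzudinut' — it skipped the early Vuluran changes, so it was borrowed from Demirish.

borrowed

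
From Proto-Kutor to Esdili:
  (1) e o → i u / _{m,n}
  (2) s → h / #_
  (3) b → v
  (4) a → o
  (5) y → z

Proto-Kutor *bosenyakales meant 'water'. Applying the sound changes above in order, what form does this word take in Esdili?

vosinzokoles

Esdili: *bosenyakales
  bosenyakales → bosinyakales   [pre-nasal raising]
  bosinyakales (rule 2 does not apply)
  bosinyakales → vosinyakales   [unconditioned shift]
  vosinyakales → vosinyokoles   [vowel merger]
  vosinyokoles → vosinzokoles   [unconditioned shift]
  giving Esdili vosinzokoles.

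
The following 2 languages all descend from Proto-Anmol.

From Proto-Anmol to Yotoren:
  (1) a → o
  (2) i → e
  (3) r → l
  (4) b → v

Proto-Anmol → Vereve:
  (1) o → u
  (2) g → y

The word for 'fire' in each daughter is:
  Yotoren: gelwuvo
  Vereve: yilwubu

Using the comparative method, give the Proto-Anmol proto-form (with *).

*gilwubo

Position 1: Yotoren has g, Vereve has y. Yotoren preserves g here (none of its changes turn any other segment into g), so the proto-segment is *g.
Position 7: Yotoren has o, Vereve has u. Taking the neighbouring segments as reconstructed: Yotoren o could go back to *a or *o; Vereve u could go back to *o or *u — the one source consistent with every daughter is *o.
Position 2: Yotoren has e, Vereve has i. Vereve preserves i here (none of its changes turn any other segment into i), so the proto-segment is *i.
Continuing position by position gives *gilwubo; check it forward:
Yotoren: *gilwubo > gelwubo > gelwuvo  (by vowel merger, unconditioned shift)
Vereve: *gilwubo
  gilwubo → gilwubu   [vowel merger]
  gilwubu → yilwubu   [unconditioned shift]
  giving Vereve yilwubu.
Only *gilwubo yields all of Yotoren gelwuvo, Vereve yilwubu.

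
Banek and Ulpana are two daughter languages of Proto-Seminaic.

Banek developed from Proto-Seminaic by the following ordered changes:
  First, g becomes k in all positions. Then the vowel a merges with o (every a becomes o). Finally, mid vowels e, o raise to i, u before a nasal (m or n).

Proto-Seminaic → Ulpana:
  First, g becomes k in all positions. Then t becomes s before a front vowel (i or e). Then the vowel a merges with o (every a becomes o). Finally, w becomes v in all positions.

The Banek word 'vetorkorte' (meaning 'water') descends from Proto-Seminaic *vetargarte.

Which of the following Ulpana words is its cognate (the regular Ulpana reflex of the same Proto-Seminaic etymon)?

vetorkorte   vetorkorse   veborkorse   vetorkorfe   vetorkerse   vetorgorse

Ulpana: *vetargarte
  vetargarte → vetarkarte   [unconditioned shift]
  vetarkarte → vetarkarse   [palatalisation]
  vetarkarse → vetorkorse   [vowel merger]
  vetorkorse (rule 4 does not apply)
  giving Ulpana vetorkorse.

vetorkorse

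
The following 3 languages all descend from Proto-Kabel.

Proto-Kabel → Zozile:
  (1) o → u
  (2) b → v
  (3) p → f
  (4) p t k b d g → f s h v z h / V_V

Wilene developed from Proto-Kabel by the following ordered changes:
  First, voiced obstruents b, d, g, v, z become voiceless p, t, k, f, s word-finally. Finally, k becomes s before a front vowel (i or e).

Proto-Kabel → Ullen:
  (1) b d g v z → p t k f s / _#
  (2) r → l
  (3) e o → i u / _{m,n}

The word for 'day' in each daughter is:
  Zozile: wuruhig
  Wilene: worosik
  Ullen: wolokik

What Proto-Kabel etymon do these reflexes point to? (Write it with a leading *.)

Position 7: Zozile has g, Wilene has k, Ullen has k. Zozile preserves g here (none of its changes turn any other segment into g), so the proto-segment is *g.
Position 3: Zozile has r, Wilene has r, Ullen has l. Zozile preserves r here (none of its changes turn any other segment into r), so the proto-segment is *r.
Continuing position by position gives *worokig; check it forward:
Zozile: start from *worokig.
  rule 1 (vowel merger): worokig → wurukig
  rule 2: no change — wurukig
  rule 3: no change — wurukig
  rule 4 (intervocalic lenition): wurukig → wuruhig
  ⇒ Zozile wuruhig
Wilene: start from *worokig.
  rule 1 (final devoicing): worokig → worokik
  rule 2 (palatalisation): worokik → worosik
  ⇒ Wilene worosik
Ullen: *worokig
  worokig → worokik   [final devoicing]
  worokik → wolokik   [unconditioned shift]
  wolokik (rule 3 does not apply)
  giving Ullen wolokik.
Only *worokig yields all of Zozile wuruhig, Wilene worosik, Ullen wolokik.

*worokig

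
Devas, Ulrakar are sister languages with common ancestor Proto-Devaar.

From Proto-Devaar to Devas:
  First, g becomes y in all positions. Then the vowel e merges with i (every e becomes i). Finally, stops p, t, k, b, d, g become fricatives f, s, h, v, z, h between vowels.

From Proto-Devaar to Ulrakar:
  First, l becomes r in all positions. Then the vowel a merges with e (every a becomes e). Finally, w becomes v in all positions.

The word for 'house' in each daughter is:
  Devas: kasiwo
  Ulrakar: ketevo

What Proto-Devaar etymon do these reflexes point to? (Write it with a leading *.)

Position 5: Devas has w, Ulrakar has v. Devas preserves w here (none of its changes turn any other segment into w), so the proto-segment is *w.
Position 3: Devas has s, Ulrakar has t. Ulrakar preserves t here (none of its changes turn any other segment into t), so the proto-segment is *t.
Continuing position by position gives *katewo; check it forward:
Devas: *katewo
  katewo (rule 1 does not apply)
  katewo → katiwo   [vowel merger]
  katiwo → kasiwo   [intervocalic lenition]
  giving Devas kasiwo.
Ulrakar: start from *katewo.
  rule 1: no change — katewo
  rule 2 (vowel merger): katewo → ketewo
  rule 3 (unconditioned shift): ketewo → ketevo
  ⇒ Ulrakar ketevo
No other proto-form is consistent with every reflex, so the reconstruction is *katewo.

*katewo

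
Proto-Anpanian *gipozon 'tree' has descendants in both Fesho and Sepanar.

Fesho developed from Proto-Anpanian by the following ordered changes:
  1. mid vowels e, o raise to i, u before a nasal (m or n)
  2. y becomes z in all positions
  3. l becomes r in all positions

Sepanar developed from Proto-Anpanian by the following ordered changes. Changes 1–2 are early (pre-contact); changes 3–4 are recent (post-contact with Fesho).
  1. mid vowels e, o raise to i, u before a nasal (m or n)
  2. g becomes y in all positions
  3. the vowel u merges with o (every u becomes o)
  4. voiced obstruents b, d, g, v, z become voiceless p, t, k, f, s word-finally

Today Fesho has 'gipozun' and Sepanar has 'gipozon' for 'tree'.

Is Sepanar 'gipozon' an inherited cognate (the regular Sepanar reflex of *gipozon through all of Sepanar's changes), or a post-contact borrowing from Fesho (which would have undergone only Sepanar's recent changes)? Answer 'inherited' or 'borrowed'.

borrowed

If inherited, *gipozon would pass through all of Sepanar's changes:
Sepanar: *gipozon
  gipozon → gipozun   [pre-nasal raising]
  gipozun → yipozun   [unconditioned shift]
  yipozun → yipozon   [vowel merger]
  yipozon (rule 4 does not apply)
  giving Sepanar yipozon.
If borrowed from Fesho 'gipozun' after the early changes, it would undergo only the recent ones:
  rule 3 (vowel merger): gipozun → gipozon
  rule 4 (final devoicing): no change (gipozon)
  ⇒ as a loan: gipozon
Sepanar 'gipozon' matches the loan outcome 'gipozon', not the inherited 'yipozon' — it skipped the early Sepanar changes, so it was borrowed from Fesho.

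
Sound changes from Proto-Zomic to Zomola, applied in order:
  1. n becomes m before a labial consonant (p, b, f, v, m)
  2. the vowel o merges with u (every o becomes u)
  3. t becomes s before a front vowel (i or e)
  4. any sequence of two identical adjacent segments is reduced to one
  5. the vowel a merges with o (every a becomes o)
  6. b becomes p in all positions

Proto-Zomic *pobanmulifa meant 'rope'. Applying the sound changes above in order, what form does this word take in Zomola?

Zomola: *pobanmulifa
  pobanmulifa → pobammulifa   [nasal place assimilation]
  pobammulifa → pubammulifa   [vowel merger]
  pubammulifa (rule 3 does not apply)
  pubammulifa → pubamulifa   [degemination]
  pubamulifa → pubomulifo   [vowel merger]
  pubomulifo → pupomulifo   [unconditioned shift]
  giving Zomola pupomulifo.

pupomulifo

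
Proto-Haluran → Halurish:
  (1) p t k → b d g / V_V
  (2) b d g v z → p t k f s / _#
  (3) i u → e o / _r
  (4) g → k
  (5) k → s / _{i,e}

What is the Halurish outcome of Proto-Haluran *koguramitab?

Halurish: *koguramitab > koguramidab > koguramidap > kogoramidap > kokoramidap  (by intervocalic voicing, final devoicing, pre-rhotic lowering, unconditioned shift)

kokoramidap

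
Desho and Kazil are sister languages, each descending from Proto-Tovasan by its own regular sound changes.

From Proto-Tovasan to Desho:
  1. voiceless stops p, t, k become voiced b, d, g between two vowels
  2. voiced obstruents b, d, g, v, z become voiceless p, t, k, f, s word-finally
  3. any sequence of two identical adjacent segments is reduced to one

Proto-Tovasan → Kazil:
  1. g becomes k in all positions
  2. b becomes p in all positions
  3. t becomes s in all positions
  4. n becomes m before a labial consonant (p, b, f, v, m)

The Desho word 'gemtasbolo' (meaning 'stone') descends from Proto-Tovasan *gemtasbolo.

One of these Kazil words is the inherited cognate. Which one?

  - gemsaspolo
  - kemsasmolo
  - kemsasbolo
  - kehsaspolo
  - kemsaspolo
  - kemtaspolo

kemsaspolo

Kazil: start from *gemtasbolo.
  rule 1 (unconditioned shift): gemtasbolo → kemtasbolo
  rule 2 (unconditioned shift): kemtasbolo → kemtaspolo
  rule 3 (unconditioned shift): kemtaspolo → kemsaspolo
  rule 4: no change — kemsaspolo
  ⇒ Kazil kemsaspolo
The other candidates each miss or misapply at least one Kazil change.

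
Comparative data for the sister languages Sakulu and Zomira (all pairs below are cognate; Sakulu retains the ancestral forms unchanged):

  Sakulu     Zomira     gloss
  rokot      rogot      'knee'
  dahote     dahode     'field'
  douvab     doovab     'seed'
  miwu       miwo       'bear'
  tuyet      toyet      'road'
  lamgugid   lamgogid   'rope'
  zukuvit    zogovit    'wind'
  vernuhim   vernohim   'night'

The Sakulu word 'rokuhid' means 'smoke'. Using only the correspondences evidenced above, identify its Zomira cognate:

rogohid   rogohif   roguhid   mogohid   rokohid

rogohid

zukuvit ~ zogovit — Sakulu k corresponds to Zomira g between vowels (before a back vowel).
tuyet ~ toyet, lamgugid ~ lamgogid — Sakulu u corresponds to Zomira o after a consonant, before a consonant other than r, m, n, p, b, f, v.
Applying these to Sakulu 'rokuhid':
  rokuhid → roguhid   (k→g between vowels (before a back vowel))
  roguhid → rogohid   (u→o after a consonant, before a consonant other than r, m, n, p, b, f, v)
So the Zomira cognate is 'rogohid'.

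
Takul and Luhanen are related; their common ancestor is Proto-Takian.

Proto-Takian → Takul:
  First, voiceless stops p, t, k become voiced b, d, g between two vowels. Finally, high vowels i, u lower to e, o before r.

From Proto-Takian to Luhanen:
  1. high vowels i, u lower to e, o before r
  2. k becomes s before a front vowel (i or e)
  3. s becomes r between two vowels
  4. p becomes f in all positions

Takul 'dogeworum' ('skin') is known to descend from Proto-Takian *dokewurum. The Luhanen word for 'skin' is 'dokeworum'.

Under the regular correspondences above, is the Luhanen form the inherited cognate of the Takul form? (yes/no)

no

Derive the expected Luhanen reflex of *dokewurum:
Luhanen: start from *dokewurum.
  rule 1 (pre-rhotic lowering): dokewurum → dokeworum
  rule 2 (palatalisation): dokeworum → doseworum
  rule 3 (rhotacism): doseworum → doreworum
  rule 4: no change — doreworum
  ⇒ Luhanen doreworum
The regular Luhanen reflex would be 'doreworum', but the attested form is 'dokeworum'. The correspondence is irregular, so they are not cognates (the Luhanen form has a different source).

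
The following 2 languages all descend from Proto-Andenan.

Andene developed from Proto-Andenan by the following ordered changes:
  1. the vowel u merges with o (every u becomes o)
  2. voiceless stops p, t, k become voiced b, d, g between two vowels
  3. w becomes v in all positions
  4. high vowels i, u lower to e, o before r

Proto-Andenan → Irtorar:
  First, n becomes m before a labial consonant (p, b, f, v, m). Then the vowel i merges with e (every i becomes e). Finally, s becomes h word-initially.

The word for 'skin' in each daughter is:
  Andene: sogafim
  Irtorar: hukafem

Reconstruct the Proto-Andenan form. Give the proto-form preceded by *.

*sukafim

Position 1: Andene has s, Irtorar has h. Andene preserves s here (none of its changes turn any other segment into s), so the proto-segment is *s.
Position 3: Andene has g, Irtorar has k. Irtorar preserves k here (none of its changes turn any other segment into k), so the proto-segment is *k.
Position 6: Andene has i, Irtorar has e. Andene preserves i here (none of its changes turn any other segment into i), so the proto-segment is *i.
This points to *sukafim. Verify forward in each daughter:
Andene: *sukafim
  sukafim → sokafim   [vowel merger]
  sokafim → sogafim   [intervocalic voicing]
  sogafim (rule 3 does not apply)
  sogafim (rule 4 does not apply)
  giving Andene sogafim.
Irtorar: *sukafim
  sukafim (rule 1 does not apply)
  sukafim → sukafem   [vowel merger]
  sukafem → hukafem   [debuccalisation]
  giving Irtorar hukafem.
No other proto-form is consistent with every reflex, so the reconstruction is *sukafim.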